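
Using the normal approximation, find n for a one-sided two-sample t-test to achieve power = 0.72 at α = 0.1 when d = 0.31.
n = 73 per group

Sample size formula (two-sample t-test, normal approximation):
n = 2 · ((z_α + z_β) / d)²

z_α = 1.282 (for α = 0.1, one-sided)
z_β = 0.583 (for power = 0.72)
d = 0.31

n = 2 · ((1.282 + 0.583) / 0.31)²
n = 2 · (6.016)²
n ≈ 72.38
Round up to the next whole number: n = 73 per group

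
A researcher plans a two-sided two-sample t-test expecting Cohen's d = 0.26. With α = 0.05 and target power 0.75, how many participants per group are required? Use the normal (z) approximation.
n = 206 per group

Sample size formula (two-sample t-test, normal approximation):
n = 2 · ((z_{α/2} + z_β) / d)²

z_{α/2} = 1.960 (for α = 0.05, two-sided)
z_β = 0.674 (for power = 0.75)
d = 0.26

n = 2 · ((1.960 + 0.674) / 0.26)²
n = 2 · (10.131)²
n ≈ 205.27
Round up to the next whole number: n = 206 per group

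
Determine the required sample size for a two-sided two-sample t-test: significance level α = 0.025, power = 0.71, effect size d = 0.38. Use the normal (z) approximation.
n = 109 per group

Sample size formula (two-sample t-test, normal approximation):
n = 2 · ((z_{α/2} + z_β) / d)²

z_{α/2} = 2.241 (for α = 0.025, two-sided)
z_β = 0.553 (for power = 0.71)
d = 0.38

n = 2 · ((2.241 + 0.553) / 0.38)²
n = 2 · (7.353)²
n ≈ 108.13
Round up to the next whole number: n = 109 per group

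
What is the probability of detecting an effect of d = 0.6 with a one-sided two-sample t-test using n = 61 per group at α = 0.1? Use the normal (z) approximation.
Power ≈ 0.98

Power calculation (two-sample t-test, normal approximation):
z_β = d · √(n/2) - z_α
z_β = 0.6 · √(61/2) - 1.282
z_β = 0.6 · 5.523 - 1.282
z_β = 2.032

Power = Φ(z_β) = Φ(2.032) ≈ 0.979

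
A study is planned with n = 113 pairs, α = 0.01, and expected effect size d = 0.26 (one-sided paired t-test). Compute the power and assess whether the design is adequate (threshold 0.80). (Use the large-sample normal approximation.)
Power ≈ 0.67; the study is underpowered (power < 0.80)

Power calculation (paired t-test, normal approximation):
z_β = d · √n - z_α
z_β = 0.26 · √113 - 2.326
z_β = 0.26 · 10.630 - 2.326
z_β = 0.437

Power = Φ(z_β) = Φ(0.437) ≈ 0.669

Effect size d = 0.26 is small by Cohen's convention (0.2/0.5/0.8).

Threshold: power ≥ 0.80 is conventionally adequate.
Power ≈ 0.67 → the study is underpowered (power < 0.80).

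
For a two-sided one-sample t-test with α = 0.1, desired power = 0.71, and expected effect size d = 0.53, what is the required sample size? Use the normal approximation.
n = 18

Sample size formula (one-sample t-test, normal approximation):
n = ((z_{α/2} + z_β) / d)²

z_{α/2} = 1.645 (for α = 0.1, two-sided)
z_β = 0.553 (for power = 0.71)
d = 0.53

n = ((1.645 + 0.553) / 0.53)²
n = (4.147)²
n ≈ 17.20
Round up to the next whole number: n = 18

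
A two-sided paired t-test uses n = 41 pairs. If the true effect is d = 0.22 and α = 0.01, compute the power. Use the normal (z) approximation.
Power ≈ 0.12

Power calculation (paired t-test, normal approximation):
z_β = d · √n - z_{α/2}
z_β = 0.22 · √41 - 2.576
z_β = 0.22 · 6.403 - 2.576
z_β = -1.167

Power = Φ(z_β) = Φ(-1.167) ≈ 0.122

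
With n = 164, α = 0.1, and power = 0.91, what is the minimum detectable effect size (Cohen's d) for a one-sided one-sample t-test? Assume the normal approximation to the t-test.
d ≈ 0.20

Minimum detectable effect (one-sample t-test, normal approximation):
d = (z_α + z_β) / √n
d = (1.282 + 1.341) / √164
d = 2.622 / 12.806
d ≈ 0.20

By Cohen's convention (0.2 small / 0.5 medium / 0.8 large): small effect.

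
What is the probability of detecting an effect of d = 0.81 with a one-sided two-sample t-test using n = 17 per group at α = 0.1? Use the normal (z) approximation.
Power ≈ 0.86

Power calculation (two-sample t-test, normal approximation):
z_β = d · √(n/2) - z_α
z_β = 0.81 · √(17/2) - 1.282
z_β = 0.81 · 2.915 - 1.282
z_β = 1.080

Power = Φ(z_β) = Φ(1.080) ≈ 0.860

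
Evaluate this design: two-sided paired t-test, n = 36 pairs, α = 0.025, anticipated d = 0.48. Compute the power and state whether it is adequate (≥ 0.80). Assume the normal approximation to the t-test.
Power ≈ 0.74; the study is underpowered (power < 0.80)

Power calculation (paired t-test, normal approximation):
z_β = d · √n - z_{α/2}
z_β = 0.48 · √36 - 2.241
z_β = 0.48 · 6.000 - 2.241
z_β = 0.639

Power = Φ(z_β) = Φ(0.639) ≈ 0.738

Effect size d = 0.48 is small by Cohen's convention (0.2/0.5/0.8).

Threshold: power ≥ 0.80 is conventionally adequate.
Power ≈ 0.74 → the study is underpowered (power < 0.80).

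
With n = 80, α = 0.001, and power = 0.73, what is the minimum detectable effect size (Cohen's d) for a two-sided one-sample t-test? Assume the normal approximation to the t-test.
d ≈ 0.44

Minimum detectable effect (one-sample t-test, normal approximation):
d = (z_{α/2} + z_β) / √n
d = (3.291 + 0.613) / √80
d = 3.903 / 8.944
d ≈ 0.44

By Cohen's convention (0.2 small / 0.5 medium / 0.8 large): small effect.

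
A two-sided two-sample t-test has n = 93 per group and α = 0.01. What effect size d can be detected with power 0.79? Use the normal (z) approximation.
d ≈ 0.50

Minimum detectable effect (two-sample t-test, normal approximation):
d = (z_{α/2} + z_β) / √(n/2)
d = (2.576 + 0.806) / √(93/2)
d = 3.382 / 6.819
d ≈ 0.50

By Cohen's convention (0.2 small / 0.5 medium / 0.8 large): medium effect.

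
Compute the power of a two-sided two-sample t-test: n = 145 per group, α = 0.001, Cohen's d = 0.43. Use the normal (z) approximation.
Power ≈ 0.64

Power calculation (two-sample t-test, normal approximation):
z_β = d · √(n/2) - z_{α/2}
z_β = 0.43 · √(145/2) - 3.291
z_β = 0.43 · 8.515 - 3.291
z_β = 0.371

Power = Φ(z_β) = Φ(0.371) ≈ 0.645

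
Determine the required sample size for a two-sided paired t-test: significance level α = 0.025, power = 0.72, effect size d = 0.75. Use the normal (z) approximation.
n = 15 pairs

Sample size formula (paired t-test, normal approximation):
n = ((z_{α/2} + z_β) / d)²

z_{α/2} = 2.241 (for α = 0.025, two-sided)
z_β = 0.583 (for power = 0.72)
d = 0.75

n = ((2.241 + 0.583) / 0.75)²
n = (3.765)²
n ≈ 14.18
Round up to the next whole number: n = 15 pairs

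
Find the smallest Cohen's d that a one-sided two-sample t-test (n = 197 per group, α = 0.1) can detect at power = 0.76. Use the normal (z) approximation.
d ≈ 0.20

Minimum detectable effect (two-sample t-test, normal approximation):
d = (z_α + z_β) / √(n/2)
d = (1.282 + 0.706) / √(197/2)
d = 1.988 / 9.925
d ≈ 0.20

By Cohen's convention (0.2 small / 0.5 medium / 0.8 large): small effect.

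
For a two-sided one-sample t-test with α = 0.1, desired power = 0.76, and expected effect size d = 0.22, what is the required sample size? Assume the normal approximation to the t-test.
n = 115

Sample size formula (one-sample t-test, normal approximation):
n = ((z_{α/2} + z_β) / d)²

z_{α/2} = 1.645 (for α = 0.1, two-sided)
z_β = 0.706 (for power = 0.76)
d = 0.22

n = ((1.645 + 0.706) / 0.22)²
n = (10.686)²
n ≈ 114.19
Round up to the next whole number: n = 115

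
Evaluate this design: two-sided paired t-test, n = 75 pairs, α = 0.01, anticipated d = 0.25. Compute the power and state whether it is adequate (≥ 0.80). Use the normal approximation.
Power ≈ 0.34; the study is underpowered (power < 0.80)

Power calculation (paired t-test, normal approximation):
z_β = d · √n - z_{α/2}
z_β = 0.25 · √75 - 2.576
z_β = 0.25 · 8.660 - 2.576
z_β = -0.411

Power = Φ(z_β) = Φ(-0.411) ≈ 0.341

Effect size d = 0.25 is small by Cohen's convention (0.2/0.5/0.8).

Threshold: power ≥ 0.80 is conventionally adequate.
Power ≈ 0.34 → the study is underpowered (power < 0.80).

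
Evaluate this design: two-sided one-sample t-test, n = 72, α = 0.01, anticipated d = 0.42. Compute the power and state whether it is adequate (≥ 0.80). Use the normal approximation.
Power ≈ 0.84; the study is adequately powered (power ≥ 0.80)

Power calculation (one-sample t-test, normal approximation):
z_β = d · √n - z_{α/2}
z_β = 0.42 · √72 - 2.576
z_β = 0.42 · 8.485 - 2.576
z_β = 0.988

Power = Φ(z_β) = Φ(0.988) ≈ 0.838

Effect size d = 0.42 is small by Cohen's convention (0.2/0.5/0.8).

Threshold: power ≥ 0.80 is conventionally adequate.
Power ≈ 0.84 → the study is adequately powered (power ≥ 0.80).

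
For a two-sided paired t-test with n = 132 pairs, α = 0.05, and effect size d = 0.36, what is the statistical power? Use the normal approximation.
Power ≈ 0.99

Power calculation (paired t-test, normal approximation):
z_β = d · √n - z_{α/2}
z_β = 0.36 · √132 - 1.960
z_β = 0.36 · 11.489 - 1.960
z_β = 2.176

Power = Φ(z_β) = Φ(2.176) ≈ 0.985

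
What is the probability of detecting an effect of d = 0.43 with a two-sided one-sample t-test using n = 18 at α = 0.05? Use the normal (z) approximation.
Power ≈ 0.45

Power calculation (one-sample t-test, normal approximation):
z_β = d · √n - z_{α/2}
z_β = 0.43 · √18 - 1.960
z_β = 0.43 · 4.243 - 1.960
z_β = -0.136

Power = Φ(z_β) = Φ(-0.136) ≈ 0.446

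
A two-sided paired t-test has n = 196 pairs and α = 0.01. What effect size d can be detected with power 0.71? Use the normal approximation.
d ≈ 0.22

Minimum detectable effect (paired t-test, normal approximation):
d = (z_{α/2} + z_β) / √n
d = (2.576 + 0.553) / √196
d = 3.129 / 14.000
d ≈ 0.22

By Cohen's convention (0.2 small / 0.5 medium / 0.8 large): small effect.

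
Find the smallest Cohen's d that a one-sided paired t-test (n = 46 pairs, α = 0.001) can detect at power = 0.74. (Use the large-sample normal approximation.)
d ≈ 0.55

Minimum detectable effect (paired t-test, normal approximation):
d = (z_α + z_β) / √n
d = (3.090 + 0.643) / √46
d = 3.734 / 6.782
d ≈ 0.55

By Cohen's convention (0.2 small / 0.5 medium / 0.8 large): medium effect.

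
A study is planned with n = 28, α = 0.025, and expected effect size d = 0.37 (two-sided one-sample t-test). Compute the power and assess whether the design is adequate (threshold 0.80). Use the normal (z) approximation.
Power ≈ 0.39; the study is underpowered (power < 0.80)

Power calculation (one-sample t-test, normal approximation):
z_β = d · √n - z_{α/2}
z_β = 0.37 · √28 - 2.241
z_β = 0.37 · 5.292 - 2.241
z_β = -0.284

Power = Φ(z_β) = Φ(-0.284) ≈ 0.388

Effect size d = 0.37 is small by Cohen's convention (0.2/0.5/0.8).

Threshold: power ≥ 0.80 is conventionally adequate.
Power ≈ 0.39 → the study is underpowered (power < 0.80).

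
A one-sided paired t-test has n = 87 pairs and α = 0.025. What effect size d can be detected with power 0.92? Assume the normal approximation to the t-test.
d ≈ 0.36

Minimum detectable effect (paired t-test, normal approximation):
d = (z_α + z_β) / √n
d = (1.960 + 1.405) / √87
d = 3.365 / 9.327
d ≈ 0.36

By Cohen's convention (0.2 small / 0.5 medium / 0.8 large): small effect.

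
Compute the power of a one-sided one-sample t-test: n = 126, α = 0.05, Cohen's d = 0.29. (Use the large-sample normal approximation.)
Power ≈ 0.95

Power calculation (one-sample t-test, normal approximation):
z_β = d · √n - z_α
z_β = 0.29 · √126 - 1.645
z_β = 0.29 · 11.225 - 1.645
z_β = 1.610

Power = Φ(z_β) = Φ(1.610) ≈ 0.946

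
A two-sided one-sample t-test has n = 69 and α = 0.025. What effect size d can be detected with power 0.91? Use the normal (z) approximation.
d ≈ 0.43

Minimum detectable effect (one-sample t-test, normal approximation):
d = (z_{α/2} + z_β) / √n
d = (2.241 + 1.341) / √69
d = 3.582 / 8.307
d ≈ 0.43

By Cohen's convention (0.2 small / 0.5 medium / 0.8 large): small effect.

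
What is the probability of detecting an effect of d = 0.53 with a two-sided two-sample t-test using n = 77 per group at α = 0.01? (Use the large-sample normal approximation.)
Power ≈ 0.76

Power calculation (two-sample t-test, normal approximation):
z_β = d · √(n/2) - z_{α/2}
z_β = 0.53 · √(77/2) - 2.576
z_β = 0.53 · 6.205 - 2.576
z_β = 0.713

Power = Φ(z_β) = Φ(0.713) ≈ 0.762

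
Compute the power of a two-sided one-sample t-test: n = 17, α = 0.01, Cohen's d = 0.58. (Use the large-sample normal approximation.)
Power ≈ 0.43

Power calculation (one-sample t-test, normal approximation):
z_β = d · √n - z_{α/2}
z_β = 0.58 · √17 - 2.576
z_β = 0.58 · 4.123 - 2.576
z_β = -0.184

Power = Φ(z_β) = Φ(-0.184) ≈ 0.427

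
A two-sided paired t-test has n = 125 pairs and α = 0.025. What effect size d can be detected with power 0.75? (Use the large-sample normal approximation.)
d ≈ 0.26

Minimum detectable effect (paired t-test, normal approximation):
d = (z_{α/2} + z_β) / √n
d = (2.241 + 0.674) / √125
d = 2.916 / 11.180
d ≈ 0.26

By Cohen's convention (0.2 small / 0.5 medium / 0.8 large): small effect.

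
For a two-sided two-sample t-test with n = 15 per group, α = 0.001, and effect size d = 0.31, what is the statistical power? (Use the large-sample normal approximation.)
Power ≈ 0.01

Power calculation (two-sample t-test, normal approximation):
z_β = d · √(n/2) - z_{α/2}
z_β = 0.31 · √(15/2) - 3.291
z_β = 0.31 · 2.739 - 3.291
z_β = -2.442

Power = Φ(z_β) = Φ(-2.442) ≈ 0.007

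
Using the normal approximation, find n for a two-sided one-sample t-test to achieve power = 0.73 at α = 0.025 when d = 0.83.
n = 12

Sample size formula (one-sample t-test, normal approximation):
n = ((z_{α/2} + z_β) / d)²

z_{α/2} = 2.241 (for α = 0.025, two-sided)
z_β = 0.613 (for power = 0.73)
d = 0.83

n = ((2.241 + 0.613) / 0.83)²
n = (3.439)²
n ≈ 11.83
Round up to the next whole number: n = 12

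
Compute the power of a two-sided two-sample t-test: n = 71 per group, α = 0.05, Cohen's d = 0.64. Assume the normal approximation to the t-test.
Power ≈ 0.97

Power calculation (two-sample t-test, normal approximation):
z_β = d · √(n/2) - z_{α/2}
z_β = 0.64 · √(71/2) - 1.960
z_β = 0.64 · 5.958 - 1.960
z_β = 1.853

Power = Φ(z_β) = Φ(1.853) ≈ 0.968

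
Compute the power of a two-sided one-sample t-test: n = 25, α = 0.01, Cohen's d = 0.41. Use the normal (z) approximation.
Power ≈ 0.30

Power calculation (one-sample t-test, normal approximation):
z_β = d · √n - z_{α/2}
z_β = 0.41 · √25 - 2.576
z_β = 0.41 · 5.000 - 2.576
z_β = -0.526

Power = Φ(z_β) = Φ(-0.526) ≈ 0.300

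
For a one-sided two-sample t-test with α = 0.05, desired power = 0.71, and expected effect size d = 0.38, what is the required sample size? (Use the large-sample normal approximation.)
n = 67 per group

Sample size formula (two-sample t-test, normal approximation):
n = 2 · ((z_α + z_β) / d)²

z_α = 1.645 (for α = 0.05, one-sided)
z_β = 0.553 (for power = 0.71)
d = 0.38

n = 2 · ((1.645 + 0.553) / 0.38)²
n = 2 · (5.784)²
n ≈ 66.91
Round up to the next whole number: n = 67 per group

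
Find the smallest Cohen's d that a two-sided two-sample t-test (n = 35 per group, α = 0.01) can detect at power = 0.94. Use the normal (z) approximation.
d ≈ 0.99

Minimum detectable effect (two-sample t-test, normal approximation):
d = (z_{α/2} + z_β) / √(n/2)
d = (2.576 + 1.555) / √(35/2)
d = 4.131 / 4.183
d ≈ 0.99

By Cohen's convention (0.2 small / 0.5 medium / 0.8 large): large effect.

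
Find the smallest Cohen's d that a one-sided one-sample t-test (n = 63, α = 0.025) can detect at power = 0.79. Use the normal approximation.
d ≈ 0.35

Minimum detectable effect (one-sample t-test, normal approximation):
d = (z_α + z_β) / √n
d = (1.960 + 0.806) / √63
d = 2.766 / 7.937
d ≈ 0.35

By Cohen's convention (0.2 small / 0.5 medium / 0.8 large): small effect.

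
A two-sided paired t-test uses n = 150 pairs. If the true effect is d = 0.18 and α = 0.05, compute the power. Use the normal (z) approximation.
Power ≈ 0.60

Power calculation (paired t-test, normal approximation):
z_β = d · √n - z_{α/2}
z_β = 0.18 · √150 - 1.960
z_β = 0.18 · 12.247 - 1.960
z_β = 0.245

Power = Φ(z_β) = Φ(0.245) ≈ 0.597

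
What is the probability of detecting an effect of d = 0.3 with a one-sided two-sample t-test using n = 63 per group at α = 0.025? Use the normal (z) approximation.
Power ≈ 0.39

Power calculation (two-sample t-test, normal approximation):
z_β = d · √(n/2) - z_α
z_β = 0.3 · √(63/2) - 1.960
z_β = 0.3 · 5.612 - 1.960
z_β = -0.276

Power = Φ(z_β) = Φ(-0.276) ≈ 0.391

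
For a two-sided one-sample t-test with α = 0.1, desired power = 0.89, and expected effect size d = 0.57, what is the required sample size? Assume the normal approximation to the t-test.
n = 26

Sample size formula (one-sample t-test, normal approximation):
n = ((z_{α/2} + z_β) / d)²

z_{α/2} = 1.645 (for α = 0.1, two-sided)
z_β = 1.227 (for power = 0.89)
d = 0.57

n = ((1.645 + 1.227) / 0.57)²
n = (5.039)²
n ≈ 25.39
Round up to the next whole number: n = 26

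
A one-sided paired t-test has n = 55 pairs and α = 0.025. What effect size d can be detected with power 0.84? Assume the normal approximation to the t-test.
d ≈ 0.40

Minimum detectable effect (paired t-test, normal approximation):
d = (z_α + z_β) / √n
d = (1.960 + 0.994) / √55
d = 2.954 / 7.416
d ≈ 0.40

By Cohen's convention (0.2 small / 0.5 medium / 0.8 large): small effect.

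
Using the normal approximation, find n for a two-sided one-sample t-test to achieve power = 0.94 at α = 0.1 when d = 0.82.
n = 16

Sample size formula (one-sample t-test, normal approximation):
n = ((z_{α/2} + z_β) / d)²

z_{α/2} = 1.645 (for α = 0.1, two-sided)
z_β = 1.555 (for power = 0.94)
d = 0.82

n = ((1.645 + 1.555) / 0.82)²
n = (3.902)²
n ≈ 15.23
Round up to the next whole number: n = 16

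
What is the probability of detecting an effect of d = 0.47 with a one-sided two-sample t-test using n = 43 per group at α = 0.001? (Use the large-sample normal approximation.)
Power ≈ 0.18

Power calculation (two-sample t-test, normal approximation):
z_β = d · √(n/2) - z_α
z_β = 0.47 · √(43/2) - 3.090
z_β = 0.47 · 4.637 - 3.090
z_β = -0.911

Power = Φ(z_β) = Φ(-0.911) ≈ 0.181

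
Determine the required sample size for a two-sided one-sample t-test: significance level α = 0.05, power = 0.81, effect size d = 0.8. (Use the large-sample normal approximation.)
n = 13

Sample size formula (one-sample t-test, normal approximation):
n = ((z_{α/2} + z_β) / d)²

z_{α/2} = 1.960 (for α = 0.05, two-sided)
z_β = 0.878 (for power = 0.81)
d = 0.8

n = ((1.960 + 0.878) / 0.8)²
n = (3.548)²
n ≈ 12.59
Round up to the next whole number: n = 13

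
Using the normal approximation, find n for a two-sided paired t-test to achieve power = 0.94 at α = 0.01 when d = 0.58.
n = 51 pairs

Sample size formula (paired t-test, normal approximation):
n = ((z_{α/2} + z_β) / d)²

z_{α/2} = 2.576 (for α = 0.01, two-sided)
z_β = 1.555 (for power = 0.94)
d = 0.58

n = ((2.576 + 1.555) / 0.58)²
n = (7.122)²
n ≈ 50.72
Round up to the next whole number: n = 51 pairs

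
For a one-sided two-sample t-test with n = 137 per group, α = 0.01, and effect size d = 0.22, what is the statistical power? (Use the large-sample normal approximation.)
Power ≈ 0.31

Power calculation (two-sample t-test, normal approximation):
z_β = d · √(n/2) - z_α
z_β = 0.22 · √(137/2) - 2.326
z_β = 0.22 · 8.276 - 2.326
z_β = -0.506

Power = Φ(z_β) = Φ(-0.506) ≈ 0.307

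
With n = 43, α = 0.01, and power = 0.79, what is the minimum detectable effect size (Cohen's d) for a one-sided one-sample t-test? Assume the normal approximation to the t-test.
d ≈ 0.48

Minimum detectable effect (one-sample t-test, normal approximation):
d = (z_α + z_β) / √n
d = (2.326 + 0.806) / √43
d = 3.133 / 6.557
d ≈ 0.48

By Cohen's convention (0.2 small / 0.5 medium / 0.8 large): small effect.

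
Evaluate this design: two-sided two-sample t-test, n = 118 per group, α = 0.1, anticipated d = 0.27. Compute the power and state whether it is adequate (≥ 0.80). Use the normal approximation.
Power ≈ 0.67; the study is underpowered (power < 0.80)

Power calculation (two-sample t-test, normal approximation):
z_β = d · √(n/2) - z_{α/2}
z_β = 0.27 · √(118/2) - 1.645
z_β = 0.27 · 7.681 - 1.645
z_β = 0.429

Power = Φ(z_β) = Φ(0.429) ≈ 0.666

Effect size d = 0.27 is small by Cohen's convention (0.2/0.5/0.8).

Threshold: power ≥ 0.80 is conventionally adequate.
Power ≈ 0.67 → the study is underpowered (power < 0.80).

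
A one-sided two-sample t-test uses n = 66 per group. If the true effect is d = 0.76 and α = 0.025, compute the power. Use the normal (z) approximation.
Power ≈ 0.99

Power calculation (two-sample t-test, normal approximation):
z_β = d · √(n/2) - z_α
z_β = 0.76 · √(66/2) - 1.960
z_β = 0.76 · 5.745 - 1.960
z_β = 2.406

Power = Φ(z_β) = Φ(2.406) ≈ 0.992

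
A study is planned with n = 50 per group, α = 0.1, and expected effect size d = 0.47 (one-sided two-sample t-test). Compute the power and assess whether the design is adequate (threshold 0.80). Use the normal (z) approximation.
Power ≈ 0.86; the study is adequately powered (power ≥ 0.80)

Power calculation (two-sample t-test, normal approximation):
z_β = d · √(n/2) - z_α
z_β = 0.47 · √(50/2) - 1.282
z_β = 0.47 · 5.000 - 1.282
z_β = 1.068

Power = Φ(z_β) = Φ(1.068) ≈ 0.857

Effect size d = 0.47 is small by Cohen's convention (0.2/0.5/0.8).

Threshold: power ≥ 0.80 is conventionally adequate.
Power ≈ 0.86 → the study is adequately powered (power ≥ 0.80).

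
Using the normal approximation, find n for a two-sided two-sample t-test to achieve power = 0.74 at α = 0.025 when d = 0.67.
n = 38 per group

Sample size formula (two-sample t-test, normal approximation):
n = 2 · ((z_{α/2} + z_β) / d)²

z_{α/2} = 2.241 (for α = 0.025, two-sided)
z_β = 0.643 (for power = 0.74)
d = 0.67

n = 2 · ((2.241 + 0.643) / 0.67)²
n = 2 · (4.304)²
n ≈ 37.05
Round up to the next whole number: n = 38 per group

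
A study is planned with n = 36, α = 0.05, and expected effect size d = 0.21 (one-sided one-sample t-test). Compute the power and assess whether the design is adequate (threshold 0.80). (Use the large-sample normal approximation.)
Power ≈ 0.35; the study is underpowered (power < 0.80)

Power calculation (one-sample t-test, normal approximation):
z_β = d · √n - z_α
z_β = 0.21 · √36 - 1.645
z_β = 0.21 · 6.000 - 1.645
z_β = -0.385

Power = Φ(z_β) = Φ(-0.385) ≈ 0.350

Effect size d = 0.21 is small by Cohen's convention (0.2/0.5/0.8).

Threshold: power ≥ 0.80 is conventionally adequate.
Power ≈ 0.35 → the study is underpowered (power < 0.80).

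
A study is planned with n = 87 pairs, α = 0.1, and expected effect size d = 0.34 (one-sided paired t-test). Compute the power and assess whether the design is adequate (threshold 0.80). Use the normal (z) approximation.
Power ≈ 0.97; the study is adequately powered (power ≥ 0.80)

Power calculation (paired t-test, normal approximation):
z_β = d · √n - z_α
z_β = 0.34 · √87 - 1.282
z_β = 0.34 · 9.327 - 1.282
z_β = 1.890

Power = Φ(z_β) = Φ(1.890) ≈ 0.971

Effect size d = 0.34 is small by Cohen's convention (0.2/0.5/0.8).

Threshold: power ≥ 0.80 is conventionally adequate.
Power ≈ 0.97 → the study is adequately powered (power ≥ 0.80).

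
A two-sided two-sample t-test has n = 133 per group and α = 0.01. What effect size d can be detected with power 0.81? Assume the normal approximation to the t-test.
d ≈ 0.42

Minimum detectable effect (two-sample t-test, normal approximation):
d = (z_{α/2} + z_β) / √(n/2)
d = (2.576 + 0.878) / √(133/2)
d = 3.454 / 8.155
d ≈ 0.42

By Cohen's convention (0.2 small / 0.5 medium / 0.8 large): small effect.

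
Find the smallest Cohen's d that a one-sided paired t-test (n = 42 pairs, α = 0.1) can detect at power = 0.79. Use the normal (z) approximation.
d ≈ 0.32

Minimum detectable effect (paired t-test, normal approximation):
d = (z_α + z_β) / √n
d = (1.282 + 0.806) / √42
d = 2.088 / 6.481
d ≈ 0.32

By Cohen's convention (0.2 small / 0.5 medium / 0.8 large): small effect.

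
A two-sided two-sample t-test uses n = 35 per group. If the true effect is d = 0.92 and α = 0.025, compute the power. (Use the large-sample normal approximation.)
Power ≈ 0.95

Power calculation (two-sample t-test, normal approximation):
z_β = d · √(n/2) - z_{α/2}
z_β = 0.92 · √(35/2) - 2.241
z_β = 0.92 · 4.183 - 2.241
z_β = 1.607

Power = Φ(z_β) = Φ(1.607) ≈ 0.946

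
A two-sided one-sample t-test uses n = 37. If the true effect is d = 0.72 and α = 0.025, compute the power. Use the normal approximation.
Power ≈ 0.98

Power calculation (one-sample t-test, normal approximation):
z_β = d · √n - z_{α/2}
z_β = 0.72 · √37 - 2.241
z_β = 0.72 · 6.083 - 2.241
z_β = 2.138

Power = Φ(z_β) = Φ(2.138) ≈ 0.984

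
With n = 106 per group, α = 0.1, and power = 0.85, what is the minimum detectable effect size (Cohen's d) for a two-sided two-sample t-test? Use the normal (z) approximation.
d ≈ 0.37

Minimum detectable effect (two-sample t-test, normal approximation):
d = (z_{α/2} + z_β) / √(n/2)
d = (1.645 + 1.036) / √(106/2)
d = 2.681 / 7.280
d ≈ 0.37

By Cohen's convention (0.2 small / 0.5 medium / 0.8 large): small effect.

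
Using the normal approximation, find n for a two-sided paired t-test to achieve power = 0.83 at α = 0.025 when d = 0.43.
n = 56 pairs

Sample size formula (paired t-test, normal approximation):
n = ((z_{α/2} + z_β) / d)²

z_{α/2} = 2.241 (for α = 0.025, two-sided)
z_β = 0.954 (for power = 0.83)
d = 0.43

n = ((2.241 + 0.954) / 0.43)²
n = (7.430)²
n ≈ 55.20
Round up to the next whole number: n = 56 pairs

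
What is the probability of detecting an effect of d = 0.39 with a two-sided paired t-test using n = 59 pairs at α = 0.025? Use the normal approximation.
Power ≈ 0.77

Power calculation (paired t-test, normal approximation):
z_β = d · √n - z_{α/2}
z_β = 0.39 · √59 - 2.241
z_β = 0.39 · 7.681 - 2.241
z_β = 0.754

Power = Φ(z_β) = Φ(0.754) ≈ 0.775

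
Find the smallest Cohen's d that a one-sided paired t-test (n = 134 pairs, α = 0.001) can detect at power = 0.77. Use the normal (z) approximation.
d ≈ 0.33

Minimum detectable effect (paired t-test, normal approximation):
d = (z_α + z_β) / √n
d = (3.090 + 0.739) / √134
d = 3.829 / 11.576
d ≈ 0.33

By Cohen's convention (0.2 small / 0.5 medium / 0.8 large): small effect.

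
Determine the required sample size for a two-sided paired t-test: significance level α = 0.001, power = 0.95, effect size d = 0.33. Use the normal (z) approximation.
n = 224 pairs

Sample size formula (paired t-test, normal approximation):
n = ((z_{α/2} + z_β) / d)²

z_{α/2} = 3.291 (for α = 0.001, two-sided)
z_β = 1.645 (for power = 0.95)
d = 0.33

n = ((3.291 + 1.645) / 0.33)²
n = (14.958)²
n ≈ 223.74
Round up to the next whole number: n = 224 pairs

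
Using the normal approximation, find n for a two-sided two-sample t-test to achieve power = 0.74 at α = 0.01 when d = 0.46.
n = 98 per group

Sample size formula (two-sample t-test, normal approximation):
n = 2 · ((z_{α/2} + z_β) / d)²

z_{α/2} = 2.576 (for α = 0.01, two-sided)
z_β = 0.643 (for power = 0.74)
d = 0.46

n = 2 · ((2.576 + 0.643) / 0.46)²
n = 2 · (6.998)²
n ≈ 97.94
Round up to the next whole number: n = 98 per group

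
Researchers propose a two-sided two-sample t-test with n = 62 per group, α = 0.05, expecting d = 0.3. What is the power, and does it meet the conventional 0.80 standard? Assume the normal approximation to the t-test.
Power ≈ 0.39; the study is underpowered (power < 0.80)

Power calculation (two-sample t-test, normal approximation):
z_β = d · √(n/2) - z_{α/2}
z_β = 0.3 · √(62/2) - 1.960
z_β = 0.3 · 5.568 - 1.960
z_β = -0.290

Power = Φ(z_β) = Φ(-0.290) ≈ 0.386

Effect size d = 0.3 is small by Cohen's convention (0.2/0.5/0.8).

Threshold: power ≥ 0.80 is conventionally adequate.
Power ≈ 0.39 → the study is underpowered (power < 0.80).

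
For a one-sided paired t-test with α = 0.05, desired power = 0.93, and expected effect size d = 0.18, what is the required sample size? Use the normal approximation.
n = 301 pairs

Sample size formula (paired t-test, normal approximation):
n = ((z_α + z_β) / d)²

z_α = 1.645 (for α = 0.05, one-sided)
z_β = 1.476 (for power = 0.93)
d = 0.18

n = ((1.645 + 1.476) / 0.18)²
n = (17.339)²
n ≈ 300.64
Round up to the next whole number: n = 301 pairs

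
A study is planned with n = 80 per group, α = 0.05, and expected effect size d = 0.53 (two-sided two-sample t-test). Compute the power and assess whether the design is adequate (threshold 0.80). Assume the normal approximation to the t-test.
Power ≈ 0.92; the study is adequately powered (power ≥ 0.80)

Power calculation (two-sample t-test, normal approximation):
z_β = d · √(n/2) - z_{α/2}
z_β = 0.53 · √(80/2) - 1.960
z_β = 0.53 · 6.325 - 1.960
z_β = 1.392

Power = Φ(z_β) = Φ(1.392) ≈ 0.918

Effect size d = 0.53 is medium by Cohen's convention (0.2/0.5/0.8).

Threshold: power ≥ 0.80 is conventionally adequate.
Power ≈ 0.92 → the study is adequately powered (power ≥ 0.80).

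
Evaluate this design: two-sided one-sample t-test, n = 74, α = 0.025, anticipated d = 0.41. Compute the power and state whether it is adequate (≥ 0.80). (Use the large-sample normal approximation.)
Power ≈ 0.90; the study is adequately powered (power ≥ 0.80)

Power calculation (one-sample t-test, normal approximation):
z_β = d · √n - z_{α/2}
z_β = 0.41 · √74 - 2.241
z_β = 0.41 · 8.602 - 2.241
z_β = 1.286

Power = Φ(z_β) = Φ(1.286) ≈ 0.901

Effect size d = 0.41 is small by Cohen's convention (0.2/0.5/0.8).

Threshold: power ≥ 0.80 is conventionally adequate.
Power ≈ 0.90 → the study is adequately powered (power ≥ 0.80).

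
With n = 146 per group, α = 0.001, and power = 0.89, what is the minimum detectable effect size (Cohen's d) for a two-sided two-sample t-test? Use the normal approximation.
d ≈ 0.53

Minimum detectable effect (two-sample t-test, normal approximation):
d = (z_{α/2} + z_β) / √(n/2)
d = (3.291 + 1.227) / √(146/2)
d = 4.517 / 8.544
d ≈ 0.53

By Cohen's convention (0.2 small / 0.5 medium / 0.8 large): medium effect.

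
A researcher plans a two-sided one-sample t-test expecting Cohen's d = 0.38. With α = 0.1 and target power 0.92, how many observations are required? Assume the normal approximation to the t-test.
n = 65

Sample size formula (one-sample t-test, normal approximation):
n = ((z_{α/2} + z_β) / d)²

z_{α/2} = 1.645 (for α = 0.1, two-sided)
z_β = 1.405 (for power = 0.92)
d = 0.38

n = ((1.645 + 1.405) / 0.38)²
n = (8.026)²
n ≈ 64.42
Round up to the next whole number: n = 65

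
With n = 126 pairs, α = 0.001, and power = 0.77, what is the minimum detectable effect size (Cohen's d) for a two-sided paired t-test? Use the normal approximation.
d ≈ 0.36

Minimum detectable effect (paired t-test, normal approximation):
d = (z_{α/2} + z_β) / √n
d = (3.291 + 0.739) / √126
d = 4.029 / 11.225
d ≈ 0.36

By Cohen's convention (0.2 small / 0.5 medium / 0.8 large): small effect.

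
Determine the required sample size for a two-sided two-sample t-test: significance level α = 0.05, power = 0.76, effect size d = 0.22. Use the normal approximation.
n = 294 per group

Sample size formula (two-sample t-test, normal approximation):
n = 2 · ((z_{α/2} + z_β) / d)²

z_{α/2} = 1.960 (for α = 0.05, two-sided)
z_β = 0.706 (for power = 0.76)
d = 0.22

n = 2 · ((1.960 + 0.706) / 0.22)²
n = 2 · (12.118)²
n ≈ 293.69
Round up to the next whole number: n = 294 per group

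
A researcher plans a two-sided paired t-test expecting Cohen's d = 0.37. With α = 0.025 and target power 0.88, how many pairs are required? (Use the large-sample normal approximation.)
n = 86 pairs

Sample size formula (paired t-test, normal approximation):
n = ((z_{α/2} + z_β) / d)²

z_{α/2} = 2.241 (for α = 0.025, two-sided)
z_β = 1.175 (for power = 0.88)
d = 0.37

n = ((2.241 + 1.175) / 0.37)²
n = (9.232)²
n ≈ 85.23
Round up to the next whole number: n = 86 pairs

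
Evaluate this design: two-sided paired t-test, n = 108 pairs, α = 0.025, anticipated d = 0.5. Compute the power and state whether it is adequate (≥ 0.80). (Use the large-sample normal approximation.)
Power ≈ 1.00; the study is adequately powered (power ≥ 0.80)

Power calculation (paired t-test, normal approximation):
z_β = d · √n - z_{α/2}
z_β = 0.5 · √108 - 2.241
z_β = 0.5 · 10.392 - 2.241
z_β = 2.955

Power = Φ(z_β) = Φ(2.955) ≈ 0.998

Effect size d = 0.5 is medium by Cohen's convention (0.2/0.5/0.8).

Threshold: power ≥ 0.80 is conventionally adequate.
Power ≈ 1.00 → the study is adequately powered (power ≥ 0.80).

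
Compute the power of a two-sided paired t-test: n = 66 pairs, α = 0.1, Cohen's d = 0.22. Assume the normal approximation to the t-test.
Power ≈ 0.56

Power calculation (paired t-test, normal approximation):
z_β = d · √n - z_{α/2}
z_β = 0.22 · √66 - 1.645
z_β = 0.22 · 8.124 - 1.645
z_β = 0.142

Power = Φ(z_β) = Φ(0.142) ≈ 0.557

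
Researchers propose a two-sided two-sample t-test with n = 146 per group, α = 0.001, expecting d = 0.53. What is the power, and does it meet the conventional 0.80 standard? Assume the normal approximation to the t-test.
Power ≈ 0.89; the study is adequately powered (power ≥ 0.80)

Power calculation (two-sample t-test, normal approximation):
z_β = d · √(n/2) - z_{α/2}
z_β = 0.53 · √(146/2) - 3.291
z_β = 0.53 · 8.544 - 3.291
z_β = 1.238

Power = Φ(z_β) = Φ(1.238) ≈ 0.892

Effect size d = 0.53 is medium by Cohen's convention (0.2/0.5/0.8).

Threshold: power ≥ 0.80 is conventionally adequate.
Power ≈ 0.89 → the study is adequately powered (power ≥ 0.80).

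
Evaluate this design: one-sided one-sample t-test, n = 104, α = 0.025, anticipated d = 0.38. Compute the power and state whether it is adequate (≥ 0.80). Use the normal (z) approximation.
Power ≈ 0.97; the study is adequately powered (power ≥ 0.80)

Power calculation (one-sample t-test, normal approximation):
z_β = d · √n - z_α
z_β = 0.38 · √104 - 1.960
z_β = 0.38 · 10.198 - 1.960
z_β = 1.915

Power = Φ(z_β) = Φ(1.915) ≈ 0.972

Effect size d = 0.38 is small by Cohen's convention (0.2/0.5/0.8).

Threshold: power ≥ 0.80 is conventionally adequate.
Power ≈ 0.97 → the study is adequately powered (power ≥ 0.80).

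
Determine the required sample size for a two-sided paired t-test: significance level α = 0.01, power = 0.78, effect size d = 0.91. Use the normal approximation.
n = 14 pairs

Sample size formula (paired t-test, normal approximation):
n = ((z_{α/2} + z_β) / d)²

z_{α/2} = 2.576 (for α = 0.01, two-sided)
z_β = 0.772 (for power = 0.78)
d = 0.91

n = ((2.576 + 0.772) / 0.91)²
n = (3.679)²
n ≈ 13.54
Round up to the next whole number: n = 14 pairs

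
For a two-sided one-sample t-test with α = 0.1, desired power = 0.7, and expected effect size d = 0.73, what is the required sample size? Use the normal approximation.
n = 9

Sample size formula (one-sample t-test, normal approximation):
n = ((z_{α/2} + z_β) / d)²

z_{α/2} = 1.645 (for α = 0.1, two-sided)
z_β = 0.524 (for power = 0.7)
d = 0.73

n = ((1.645 + 0.524) / 0.73)²
n = (2.971)²
n ≈ 8.83
Round up to the next whole number: n = 9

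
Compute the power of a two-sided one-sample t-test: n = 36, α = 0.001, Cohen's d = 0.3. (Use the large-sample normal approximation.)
Power ≈ 0.07

Power calculation (one-sample t-test, normal approximation):
z_β = d · √n - z_{α/2}
z_β = 0.3 · √36 - 3.291
z_β = 0.3 · 6.000 - 3.291
z_β = -1.491

Power = Φ(z_β) = Φ(-1.491) ≈ 0.068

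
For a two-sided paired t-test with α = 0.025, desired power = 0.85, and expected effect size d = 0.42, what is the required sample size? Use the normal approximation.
n = 61 pairs

Sample size formula (paired t-test, normal approximation):
n = ((z_{α/2} + z_β) / d)²

z_{α/2} = 2.241 (for α = 0.025, two-sided)
z_β = 1.036 (for power = 0.85)
d = 0.42

n = ((2.241 + 1.036) / 0.42)²
n = (7.802)²
n ≈ 60.87
Round up to the next whole number: n = 61 pairs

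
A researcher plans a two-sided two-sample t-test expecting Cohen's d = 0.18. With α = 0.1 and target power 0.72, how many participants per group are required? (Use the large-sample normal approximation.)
n = 307 per group

Sample size formula (two-sample t-test, normal approximation):
n = 2 · ((z_{α/2} + z_β) / d)²

z_{α/2} = 1.645 (for α = 0.1, two-sided)
z_β = 0.583 (for power = 0.72)
d = 0.18

n = 2 · ((1.645 + 0.583) / 0.18)²
n = 2 · (12.378)²
n ≈ 306.43
Round up to the next whole number: n = 307 per group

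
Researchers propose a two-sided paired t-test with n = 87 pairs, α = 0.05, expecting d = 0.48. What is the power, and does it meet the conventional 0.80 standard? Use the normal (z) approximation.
Power ≈ 0.99; the study is adequately powered (power ≥ 0.80)

Power calculation (paired t-test, normal approximation):
z_β = d · √n - z_{α/2}
z_β = 0.48 · √87 - 1.960
z_β = 0.48 · 9.327 - 1.960
z_β = 2.517

Power = Φ(z_β) = Φ(2.517) ≈ 0.994

Effect size d = 0.48 is small by Cohen's convention (0.2/0.5/0.8).

Threshold: power ≥ 0.80 is conventionally adequate.
Power ≈ 0.99 → the study is adequately powered (power ≥ 0.80).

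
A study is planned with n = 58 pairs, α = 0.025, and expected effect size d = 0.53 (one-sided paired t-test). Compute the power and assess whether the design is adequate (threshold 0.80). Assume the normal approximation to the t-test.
Power ≈ 0.98; the study is adequately powered (power ≥ 0.80)

Power calculation (paired t-test, normal approximation):
z_β = d · √n - z_α
z_β = 0.53 · √58 - 1.960
z_β = 0.53 · 7.616 - 1.960
z_β = 2.076

Power = Φ(z_β) = Φ(2.076) ≈ 0.981

Effect size d = 0.53 is medium by Cohen's convention (0.2/0.5/0.8).

Threshold: power ≥ 0.80 is conventionally adequate.
Power ≈ 0.98 → the study is adequately powered (power ≥ 0.80).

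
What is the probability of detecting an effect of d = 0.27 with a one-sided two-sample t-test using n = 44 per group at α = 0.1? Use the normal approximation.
Power ≈ 0.49

Power calculation (two-sample t-test, normal approximation):
z_β = d · √(n/2) - z_α
z_β = 0.27 · √(44/2) - 1.282
z_β = 0.27 · 4.690 - 1.282
z_β = -0.015

Power = Φ(z_β) = Φ(-0.015) ≈ 0.494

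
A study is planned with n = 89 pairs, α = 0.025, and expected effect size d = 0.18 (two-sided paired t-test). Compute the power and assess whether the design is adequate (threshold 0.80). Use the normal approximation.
Power ≈ 0.29; the study is underpowered (power < 0.80)

Power calculation (paired t-test, normal approximation):
z_β = d · √n - z_{α/2}
z_β = 0.18 · √89 - 2.241
z_β = 0.18 · 9.434 - 2.241
z_β = -0.543

Power = Φ(z_β) = Φ(-0.543) ≈ 0.293

Effect size d = 0.18 is very small by Cohen's convention (0.2/0.5/0.8).

Threshold: power ≥ 0.80 is conventionally adequate.
Power ≈ 0.29 → the study is underpowered (power < 0.80).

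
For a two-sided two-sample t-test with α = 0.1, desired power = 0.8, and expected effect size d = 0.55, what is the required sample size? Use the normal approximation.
n = 41 per group

Sample size formula (two-sample t-test, normal approximation):
n = 2 · ((z_{α/2} + z_β) / d)²

z_{α/2} = 1.645 (for α = 0.1, two-sided)
z_β = 0.842 (for power = 0.8)
d = 0.55

n = 2 · ((1.645 + 0.842) / 0.55)²
n = 2 · (4.522)²
n ≈ 40.90
Round up to the next whole number: n = 41 per group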